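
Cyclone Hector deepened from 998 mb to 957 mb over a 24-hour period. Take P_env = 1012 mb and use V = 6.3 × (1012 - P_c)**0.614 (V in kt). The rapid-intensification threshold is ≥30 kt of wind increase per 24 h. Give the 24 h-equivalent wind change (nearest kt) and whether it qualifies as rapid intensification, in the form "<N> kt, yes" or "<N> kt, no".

42 kt, yes

V₁: ΔP = 14, V ≈ 6.3 × 14^0.614 ≈ 31.85 kt.
V₂: ΔP = 55, V ≈ 6.3 × 55^0.614 ≈ 73.78 kt.
ΔV over 24 h = 41.93 kt → 24 h equivalent = 41.93 × 24/24 ≈ 41.93 kt.
42 kt ≥ 30 kt ⇒ rapid intensification.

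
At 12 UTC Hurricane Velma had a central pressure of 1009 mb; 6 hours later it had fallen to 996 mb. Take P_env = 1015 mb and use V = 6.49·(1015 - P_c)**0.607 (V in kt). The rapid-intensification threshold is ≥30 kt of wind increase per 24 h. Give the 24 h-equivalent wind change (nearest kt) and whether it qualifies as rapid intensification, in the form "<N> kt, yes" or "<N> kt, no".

78 kt, yes

V₁: ΔP = 6, V ≈ 6.49 × 6^0.607 ≈ 19.26 kt.
V₂: ΔP = 19, V ≈ 6.49 × 19^0.607 ≈ 38.77 kt.
ΔV over 6 h = 19.51 kt → 24 h equivalent = 19.51 × 24/6 ≈ 78.04 kt.
78 kt ≥ 30 kt ⇒ rapid intensification.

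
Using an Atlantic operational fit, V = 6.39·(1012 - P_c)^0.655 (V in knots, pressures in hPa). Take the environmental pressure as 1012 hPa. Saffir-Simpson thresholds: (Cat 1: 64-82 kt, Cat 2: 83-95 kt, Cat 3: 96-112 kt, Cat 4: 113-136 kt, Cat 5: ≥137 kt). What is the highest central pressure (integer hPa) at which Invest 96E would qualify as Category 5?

Category 5 begins at V = 137 kt.
Required ΔP = (137/6.39)^(1/0.655) = 21.440^1.527 ≈ 107.74 hPa.
P_c ≤ 1012 − 107.74 = 904.26, so the highest integer P_c is 904 hPa.

904 hPa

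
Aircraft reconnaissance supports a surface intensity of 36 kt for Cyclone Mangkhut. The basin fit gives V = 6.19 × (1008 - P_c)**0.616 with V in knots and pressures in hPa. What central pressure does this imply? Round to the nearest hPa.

ΔP = (V / 6.19)^(1/0.616) = (36/6.19)^1.623.
36/6.19 = 5.816; 5.816^1.623 ≈ 17.43 hPa.
P_c = 1008 − 17.43 = 990.57 ≈ 991 hPa.

991 hPa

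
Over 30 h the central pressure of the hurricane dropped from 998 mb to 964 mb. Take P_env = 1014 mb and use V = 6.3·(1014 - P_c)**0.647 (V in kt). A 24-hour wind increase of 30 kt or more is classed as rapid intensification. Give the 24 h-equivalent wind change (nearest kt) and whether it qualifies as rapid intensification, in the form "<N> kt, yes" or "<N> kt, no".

33 kt, yes

V₁: ΔP = 16, V ≈ 6.3 × 16^0.647 ≈ 37.88 kt.
V₂: ΔP = 50, V ≈ 6.3 × 50^0.647 ≈ 79.17 kt.
ΔV over 30 h = 41.29 kt → 24 h equivalent = 41.29 × 24/30 ≈ 33.03 kt.
33 kt ≥ 30 kt ⇒ rapid intensification.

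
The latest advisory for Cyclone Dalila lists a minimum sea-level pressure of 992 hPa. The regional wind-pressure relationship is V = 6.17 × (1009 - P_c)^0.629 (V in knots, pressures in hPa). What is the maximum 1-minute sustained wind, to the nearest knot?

37 kt

ΔP = 1009 − 992 = 17 hPa.
17^0.629 ≈ 5.942.
V ≈ 6.17 × 5.942 ≈ 36.7 kt.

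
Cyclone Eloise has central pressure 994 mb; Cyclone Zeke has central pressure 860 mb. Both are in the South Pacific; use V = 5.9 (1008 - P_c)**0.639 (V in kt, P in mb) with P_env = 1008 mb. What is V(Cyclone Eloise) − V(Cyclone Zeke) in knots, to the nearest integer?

Cyclone Eloise: ΔP = 14; V ≈ 5.9 × 14^0.639 ≈ 31.86 kt.
Cyclone Zeke: ΔP = 148; V ≈ 5.9 × 148^0.639 ≈ 143.76 kt.
Difference ≈ 31.86 − 143.76 = -111.90 → -112 kt.

-112 kt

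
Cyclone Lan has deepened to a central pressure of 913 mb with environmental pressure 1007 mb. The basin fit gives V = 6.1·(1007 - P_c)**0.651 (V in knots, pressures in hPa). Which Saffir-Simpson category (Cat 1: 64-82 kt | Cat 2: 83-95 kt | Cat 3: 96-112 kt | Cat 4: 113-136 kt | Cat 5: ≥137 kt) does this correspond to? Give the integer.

4

ΔP = 1007 − 913 = 94 mb.
V ≈ 6.1 × 94^0.651 = 6.1 × 19.25 ≈ 117 kt.
117 kt falls in the Category 4 band.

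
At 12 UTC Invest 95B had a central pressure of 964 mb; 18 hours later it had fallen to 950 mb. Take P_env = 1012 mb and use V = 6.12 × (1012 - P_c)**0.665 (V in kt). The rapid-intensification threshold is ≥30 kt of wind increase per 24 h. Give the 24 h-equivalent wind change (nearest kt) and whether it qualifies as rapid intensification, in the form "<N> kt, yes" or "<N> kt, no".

V₁: ΔP = 48, V ≈ 6.12 × 48^0.665 ≈ 80.31 kt.
V₂: ΔP = 62, V ≈ 6.12 × 62^0.665 ≈ 95.21 kt.
ΔV over 18 h = 14.90 kt → 24 h equivalent = 14.90 × 24/18 ≈ 19.87 kt.
20 kt < 30 kt ⇒ not rapid intensification.

20 kt, no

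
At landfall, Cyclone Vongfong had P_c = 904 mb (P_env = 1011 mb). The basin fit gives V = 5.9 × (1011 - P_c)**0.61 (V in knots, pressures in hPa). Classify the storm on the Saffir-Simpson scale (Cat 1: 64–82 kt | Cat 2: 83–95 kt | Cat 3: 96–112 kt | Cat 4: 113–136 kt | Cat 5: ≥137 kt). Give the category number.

3

ΔP = 1011 − 904 = 107 mb.
V ≈ 5.9 × 107^0.61 = 5.9 × 17.30 ≈ 102 kt.
102 kt falls in the Category 3 band.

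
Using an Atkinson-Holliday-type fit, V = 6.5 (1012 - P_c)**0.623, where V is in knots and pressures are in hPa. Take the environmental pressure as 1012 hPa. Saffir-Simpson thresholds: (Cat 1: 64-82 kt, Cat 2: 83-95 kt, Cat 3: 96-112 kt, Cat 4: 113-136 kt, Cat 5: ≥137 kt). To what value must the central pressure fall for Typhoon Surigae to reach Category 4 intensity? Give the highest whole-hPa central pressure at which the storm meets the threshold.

914 hPa

Category 4 begins at V = 113 kt.
Required ΔP = (113/6.5)^(1/0.623) = 17.385^1.605 ≈ 97.87 hPa.
P_c ≤ 1012 − 97.87 = 914.13, so the highest integer P_c is 914 hPa.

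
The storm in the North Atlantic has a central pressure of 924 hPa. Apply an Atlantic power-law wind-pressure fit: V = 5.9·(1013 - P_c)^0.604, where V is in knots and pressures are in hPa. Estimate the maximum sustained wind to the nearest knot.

89 kt

ΔP = 1013 − 924 = 89 hPa.
89^0.604 ≈ 15.046.
V ≈ 5.9 × 15.046 ≈ 88.8 kt.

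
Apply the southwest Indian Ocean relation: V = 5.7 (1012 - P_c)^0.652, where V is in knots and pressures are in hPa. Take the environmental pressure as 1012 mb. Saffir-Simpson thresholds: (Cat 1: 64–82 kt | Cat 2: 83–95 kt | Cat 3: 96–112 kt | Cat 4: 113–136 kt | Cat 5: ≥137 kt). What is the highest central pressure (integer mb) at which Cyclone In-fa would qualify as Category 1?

Category 1 begins at V = 64 kt.
Required ΔP = (64/5.7)^(1/0.652) = 11.228^1.534 ≈ 40.82 mb.
P_c ≤ 1012 − 40.82 = 971.18, so the highest integer P_c is 971 mb.

971 mb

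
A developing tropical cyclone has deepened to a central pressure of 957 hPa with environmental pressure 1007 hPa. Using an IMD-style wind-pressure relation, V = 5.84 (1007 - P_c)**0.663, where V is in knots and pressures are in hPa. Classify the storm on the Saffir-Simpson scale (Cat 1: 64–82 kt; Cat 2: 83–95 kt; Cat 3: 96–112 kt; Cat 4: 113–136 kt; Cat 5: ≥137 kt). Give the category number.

ΔP = 1007 − 957 = 50 hPa.
V ≈ 5.84 × 50^0.663 = 5.84 × 13.38 ≈ 78 kt.
78 kt falls in the Category 1 band.

1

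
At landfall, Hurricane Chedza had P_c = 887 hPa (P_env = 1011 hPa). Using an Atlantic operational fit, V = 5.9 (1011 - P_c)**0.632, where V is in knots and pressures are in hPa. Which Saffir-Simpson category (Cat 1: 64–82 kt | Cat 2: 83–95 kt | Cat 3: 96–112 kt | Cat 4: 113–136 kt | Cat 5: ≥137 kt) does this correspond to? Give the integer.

ΔP = 1011 − 887 = 124 hPa.
V ≈ 5.9 × 124^0.632 = 5.9 × 21.04 ≈ 124 kt.
124 kt falls in the Category 4 band.

4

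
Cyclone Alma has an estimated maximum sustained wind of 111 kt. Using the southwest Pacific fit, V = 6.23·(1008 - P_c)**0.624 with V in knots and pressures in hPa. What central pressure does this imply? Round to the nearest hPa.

ΔP = (V / 6.23)^(1/0.624) = (111/6.23)^1.603.
111/6.23 = 17.817; 17.817^1.603 ≈ 101.05 hPa.
P_c = 1008 − 101.05 = 906.95 ≈ 907 hPa.

907 hPa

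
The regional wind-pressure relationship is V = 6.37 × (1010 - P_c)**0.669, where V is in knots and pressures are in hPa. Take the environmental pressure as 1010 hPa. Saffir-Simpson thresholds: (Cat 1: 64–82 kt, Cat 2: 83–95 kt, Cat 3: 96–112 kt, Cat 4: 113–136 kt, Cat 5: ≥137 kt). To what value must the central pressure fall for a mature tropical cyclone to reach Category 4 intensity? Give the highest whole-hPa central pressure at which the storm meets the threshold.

936 hPa

Category 4 begins at V = 113 kt.
Required ΔP = (113/6.37)^(1/0.669) = 17.739^1.495 ≈ 73.60 hPa.
P_c ≤ 1010 − 73.60 = 936.40, so the highest integer P_c is 936 hPa.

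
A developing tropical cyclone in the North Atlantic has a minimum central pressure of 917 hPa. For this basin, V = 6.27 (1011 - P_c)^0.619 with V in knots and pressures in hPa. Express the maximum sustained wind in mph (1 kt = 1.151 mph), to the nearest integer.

120 mph

ΔP = 1011 − 917 = 94 hPa.
V ≈ 6.27 × 94^0.619 = 6.27 × 16.648 ≈ 104.384 kt.
104.384 × 1.151 ≈ 120.15 mph → 120 mph.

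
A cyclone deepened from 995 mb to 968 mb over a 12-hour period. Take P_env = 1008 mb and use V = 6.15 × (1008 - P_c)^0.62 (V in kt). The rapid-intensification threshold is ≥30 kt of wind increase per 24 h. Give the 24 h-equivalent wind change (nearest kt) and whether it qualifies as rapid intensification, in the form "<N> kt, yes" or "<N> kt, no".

V₁: ΔP = 13, V ≈ 6.15 × 13^0.62 ≈ 30.17 kt.
V₂: ΔP = 40, V ≈ 6.15 × 40^0.62 ≈ 60.56 kt.
ΔV over 12 h = 30.39 kt → 24 h equivalent = 30.39 × 24/12 ≈ 60.78 kt.
61 kt ≥ 30 kt ⇒ rapid intensification.

61 kt, yes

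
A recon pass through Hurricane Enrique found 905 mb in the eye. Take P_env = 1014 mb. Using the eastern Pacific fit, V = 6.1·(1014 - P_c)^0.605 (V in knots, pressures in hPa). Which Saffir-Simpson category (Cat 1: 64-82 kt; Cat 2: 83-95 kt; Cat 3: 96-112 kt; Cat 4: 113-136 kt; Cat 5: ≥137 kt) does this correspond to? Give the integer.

3

ΔP = 1014 − 905 = 109 mb.
V ≈ 6.1 × 109^0.605 = 6.1 × 17.09 ≈ 104 kt.
104 kt falls in the Category 3 band.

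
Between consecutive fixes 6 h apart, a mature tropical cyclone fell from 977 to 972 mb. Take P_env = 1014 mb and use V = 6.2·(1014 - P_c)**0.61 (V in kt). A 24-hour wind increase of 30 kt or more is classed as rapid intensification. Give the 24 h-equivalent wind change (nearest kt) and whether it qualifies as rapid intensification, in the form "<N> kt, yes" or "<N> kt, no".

V₁: ΔP = 37, V ≈ 6.2 × 37^0.61 ≈ 56.10 kt.
V₂: ΔP = 42, V ≈ 6.2 × 42^0.61 ≈ 60.61 kt.
ΔV over 6 h = 4.51 kt → 24 h equivalent = 4.51 × 24/6 ≈ 18.04 kt.
18 kt < 30 kt ⇒ not rapid intensification.

18 kt, no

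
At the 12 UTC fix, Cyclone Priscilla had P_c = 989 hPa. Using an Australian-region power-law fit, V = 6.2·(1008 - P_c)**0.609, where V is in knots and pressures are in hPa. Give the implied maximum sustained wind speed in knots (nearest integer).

37 kt

ΔP = 1008 − 989 = 19 hPa.
19^0.609 ≈ 6.008.
V ≈ 6.2 × 6.008 ≈ 37.3 kt.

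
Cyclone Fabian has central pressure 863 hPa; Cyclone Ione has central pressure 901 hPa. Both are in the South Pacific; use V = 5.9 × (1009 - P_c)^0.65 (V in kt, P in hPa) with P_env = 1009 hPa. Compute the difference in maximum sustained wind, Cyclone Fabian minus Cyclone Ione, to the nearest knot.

27 kt

Cyclone Fabian: ΔP = 146; V ≈ 5.9 × 146^0.65 ≈ 150.55 kt.
Cyclone Ione: ΔP = 108; V ≈ 5.9 × 108^0.65 ≈ 123.76 kt.
Difference ≈ 150.55 − 123.76 = 26.79 → 27 kt.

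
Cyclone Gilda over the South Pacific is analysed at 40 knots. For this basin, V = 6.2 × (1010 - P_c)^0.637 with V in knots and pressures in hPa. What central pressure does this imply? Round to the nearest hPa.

991 hPa

ΔP = (V / 6.2)^(1/0.637) = (40/6.2)^1.570.
40/6.2 = 6.452; 6.452^1.570 ≈ 18.67 hPa.
P_c = 1010 − 18.67 = 991.33 ≈ 991 hPa.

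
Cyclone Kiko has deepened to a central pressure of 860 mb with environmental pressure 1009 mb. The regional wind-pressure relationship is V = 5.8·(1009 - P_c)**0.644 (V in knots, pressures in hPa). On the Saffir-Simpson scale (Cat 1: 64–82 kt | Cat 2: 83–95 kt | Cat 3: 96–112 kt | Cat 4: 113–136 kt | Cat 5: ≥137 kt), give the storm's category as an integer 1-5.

5

ΔP = 1009 − 860 = 149 mb.
V ≈ 5.8 × 149^0.644 = 5.8 × 25.09 ≈ 146 kt.
146 kt falls in the Category 5 band.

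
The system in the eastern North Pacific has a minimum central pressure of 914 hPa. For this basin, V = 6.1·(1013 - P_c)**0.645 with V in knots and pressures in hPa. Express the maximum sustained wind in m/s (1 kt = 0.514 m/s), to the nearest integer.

61 m/s

ΔP = 1013 − 914 = 99 hPa.
V ≈ 6.1 × 99^0.645 = 6.1 × 19.372 ≈ 118.172 kt.
118.172 × 0.514 ≈ 60.74 m/s → 61 m/s.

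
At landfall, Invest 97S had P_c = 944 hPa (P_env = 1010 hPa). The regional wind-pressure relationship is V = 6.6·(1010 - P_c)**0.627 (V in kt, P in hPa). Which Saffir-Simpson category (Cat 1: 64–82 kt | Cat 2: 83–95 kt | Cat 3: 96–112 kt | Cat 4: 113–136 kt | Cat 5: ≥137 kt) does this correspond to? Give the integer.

ΔP = 1010 − 944 = 66 hPa.
V ≈ 6.6 × 66^0.627 = 6.6 × 13.83 ≈ 91 kt.
91 kt falls in the Category 2 band.

2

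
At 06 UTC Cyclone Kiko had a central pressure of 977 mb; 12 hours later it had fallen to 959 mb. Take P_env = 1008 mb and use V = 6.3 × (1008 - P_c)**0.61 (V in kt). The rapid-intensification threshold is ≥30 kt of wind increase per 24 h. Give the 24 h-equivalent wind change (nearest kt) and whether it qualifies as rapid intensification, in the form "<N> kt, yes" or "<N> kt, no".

V₁: ΔP = 31, V ≈ 6.3 × 31^0.61 ≈ 51.18 kt.
V₂: ΔP = 49, V ≈ 6.3 × 49^0.61 ≈ 67.66 kt.
ΔV over 12 h = 16.48 kt → 24 h equivalent = 16.48 × 24/12 ≈ 32.96 kt.
33 kt ≥ 30 kt ⇒ rapid intensification.

33 kt, yes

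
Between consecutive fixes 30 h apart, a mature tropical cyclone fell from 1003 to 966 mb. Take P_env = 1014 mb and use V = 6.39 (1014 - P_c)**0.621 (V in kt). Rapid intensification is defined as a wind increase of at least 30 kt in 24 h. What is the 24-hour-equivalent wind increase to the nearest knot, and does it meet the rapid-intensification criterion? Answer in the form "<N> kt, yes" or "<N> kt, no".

V₁: ΔP = 11, V ≈ 6.39 × 11^0.621 ≈ 28.33 kt.
V₂: ΔP = 48, V ≈ 6.39 × 48^0.621 ≈ 70.72 kt.
ΔV over 30 h = 42.39 kt → 24 h equivalent = 42.39 × 24/30 ≈ 33.91 kt.
34 kt ≥ 30 kt ⇒ rapid intensification.

34 kt, yes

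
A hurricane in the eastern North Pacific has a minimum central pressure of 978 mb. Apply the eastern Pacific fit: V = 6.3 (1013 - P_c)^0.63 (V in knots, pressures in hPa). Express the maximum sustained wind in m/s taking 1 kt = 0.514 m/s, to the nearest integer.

ΔP = 1013 − 978 = 35 mb.
V ≈ 6.3 × 35^0.63 = 6.3 × 9.392 ≈ 59.170 kt.
59.170 × 0.514 ≈ 30.41 m/s → 30 m/s.

30 m/s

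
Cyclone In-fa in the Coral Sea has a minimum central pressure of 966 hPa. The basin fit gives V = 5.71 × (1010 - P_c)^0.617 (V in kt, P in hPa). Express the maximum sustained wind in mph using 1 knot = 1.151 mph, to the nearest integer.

68 mph

ΔP = 1010 − 966 = 44 hPa.
V ≈ 5.71 × 44^0.617 = 5.71 × 10.328 ≈ 58.972 kt.
58.972 × 1.151 ≈ 67.88 mph → 68 mph.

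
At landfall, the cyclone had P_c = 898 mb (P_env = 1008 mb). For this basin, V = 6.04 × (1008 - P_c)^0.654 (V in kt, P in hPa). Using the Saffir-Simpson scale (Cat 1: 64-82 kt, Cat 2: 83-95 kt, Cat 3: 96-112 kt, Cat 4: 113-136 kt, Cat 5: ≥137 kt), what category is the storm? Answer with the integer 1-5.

4

ΔP = 1008 − 898 = 110 mb.
V ≈ 6.04 × 110^0.654 = 6.04 × 21.63 ≈ 131 kt.
131 kt falls in the Category 4 band.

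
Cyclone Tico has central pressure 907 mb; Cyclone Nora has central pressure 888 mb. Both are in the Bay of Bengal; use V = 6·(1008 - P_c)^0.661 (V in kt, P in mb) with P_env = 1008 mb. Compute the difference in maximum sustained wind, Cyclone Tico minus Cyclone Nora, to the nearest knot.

Cyclone Tico: ΔP = 101; V ≈ 6 × 101^0.661 ≈ 126.77 kt.
Cyclone Nora: ΔP = 120; V ≈ 6 × 120^0.661 ≈ 142.07 kt.
Difference ≈ 126.77 − 142.07 = -15.30 → -15 kt.

-15 kt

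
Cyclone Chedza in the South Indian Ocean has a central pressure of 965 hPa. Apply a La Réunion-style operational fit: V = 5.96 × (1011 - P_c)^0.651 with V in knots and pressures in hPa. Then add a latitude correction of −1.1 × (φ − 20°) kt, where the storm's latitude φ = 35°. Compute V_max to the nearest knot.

ΔP = 1011 − 965 = 46 hPa.
46^0.651 ≈ 12.091.
V ≈ 5.96 × 12.091 ≈ 72.1 kt.
Latitude correction: −1.1 × (35 − 20) = -16.5 kt.
Corrected V ≈ 55.6 kt → 56 kt.

56 kt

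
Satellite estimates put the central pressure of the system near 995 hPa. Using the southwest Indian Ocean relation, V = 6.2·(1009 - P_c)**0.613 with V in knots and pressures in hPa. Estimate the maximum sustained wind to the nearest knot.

31 kt

ΔP = 1009 − 995 = 14 hPa.
14^0.613 ≈ 5.042.
V ≈ 6.2 × 5.042 ≈ 31.3 kt.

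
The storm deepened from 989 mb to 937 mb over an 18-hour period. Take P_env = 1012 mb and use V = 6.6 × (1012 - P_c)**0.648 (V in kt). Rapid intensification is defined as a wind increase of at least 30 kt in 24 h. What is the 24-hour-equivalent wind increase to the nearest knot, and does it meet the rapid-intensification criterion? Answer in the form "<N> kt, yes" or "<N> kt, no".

77 kt, yes

V₁: ΔP = 23, V ≈ 6.6 × 23^0.648 ≈ 50.34 kt.
V₂: ΔP = 75, V ≈ 6.6 × 75^0.648 ≈ 108.29 kt.
ΔV over 18 h = 57.95 kt → 24 h equivalent = 57.95 × 24/18 ≈ 77.27 kt.
77 kt ≥ 30 kt ⇒ rapid intensification.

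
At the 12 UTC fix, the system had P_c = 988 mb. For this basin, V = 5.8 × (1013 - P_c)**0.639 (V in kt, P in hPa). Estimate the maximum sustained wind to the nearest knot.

ΔP = 1013 − 988 = 25 mb.
25^0.639 ≈ 7.821.
V ≈ 5.8 × 7.821 ≈ 45.4 kt.

45 kt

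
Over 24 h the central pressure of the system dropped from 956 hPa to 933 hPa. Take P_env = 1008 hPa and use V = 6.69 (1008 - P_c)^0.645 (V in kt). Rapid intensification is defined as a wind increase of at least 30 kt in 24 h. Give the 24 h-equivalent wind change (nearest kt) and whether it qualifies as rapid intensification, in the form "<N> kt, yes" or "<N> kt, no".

V₁: ΔP = 52, V ≈ 6.69 × 52^0.645 ≈ 85.56 kt.
V₂: ΔP = 75, V ≈ 6.69 × 75^0.645 ≈ 108.35 kt.
ΔV over 24 h = 22.79 kt → 24 h equivalent = 22.79 × 24/24 ≈ 22.79 kt.
23 kt < 30 kt ⇒ not rapid intensification.

23 kt, no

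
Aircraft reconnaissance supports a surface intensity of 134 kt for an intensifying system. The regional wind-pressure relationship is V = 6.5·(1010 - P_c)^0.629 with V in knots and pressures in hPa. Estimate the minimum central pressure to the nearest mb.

887 mb

ΔP = (V / 6.5)^(1/0.629) = (134/6.5)^1.590.
134/6.5 = 20.615; 20.615^1.590 ≈ 122.84 mb.
P_c = 1010 − 122.84 = 887.16 ≈ 887 mb.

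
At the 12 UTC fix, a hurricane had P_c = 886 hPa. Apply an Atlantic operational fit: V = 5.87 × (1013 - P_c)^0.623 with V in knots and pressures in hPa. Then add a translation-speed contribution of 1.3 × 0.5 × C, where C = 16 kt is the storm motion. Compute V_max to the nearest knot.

130 kt

ΔP = 1013 − 886 = 127 hPa.
127^0.623 ≈ 20.449.
V ≈ 5.87 × 20.449 ≈ 120.0 kt.
Translation term: 1.3 × 0.5 × 16 = 10.4 kt.
Corrected V ≈ 130.4 kt → 130 kt.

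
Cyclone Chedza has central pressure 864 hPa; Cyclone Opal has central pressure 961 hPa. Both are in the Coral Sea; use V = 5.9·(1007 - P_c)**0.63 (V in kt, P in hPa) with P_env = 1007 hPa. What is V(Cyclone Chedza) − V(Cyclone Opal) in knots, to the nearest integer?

69 kt

Cyclone Chedza: ΔP = 143; V ≈ 5.9 × 143^0.63 ≈ 134.50 kt.
Cyclone Opal: ΔP = 46; V ≈ 5.9 × 46^0.63 ≈ 65.82 kt.
Difference ≈ 134.50 − 65.82 = 68.68 → 69 kt.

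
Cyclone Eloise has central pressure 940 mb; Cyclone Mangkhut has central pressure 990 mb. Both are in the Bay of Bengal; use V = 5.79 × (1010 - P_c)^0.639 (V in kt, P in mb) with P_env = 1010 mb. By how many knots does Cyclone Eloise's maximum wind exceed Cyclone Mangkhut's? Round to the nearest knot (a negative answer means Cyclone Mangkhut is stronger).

Cyclone Eloise: ΔP = 70; V ≈ 5.79 × 70^0.639 ≈ 87.44 kt.
Cyclone Mangkhut: ΔP = 20; V ≈ 5.79 × 20^0.639 ≈ 39.27 kt.
Difference ≈ 87.44 − 39.27 = 48.17 → 48 kt.

48 kt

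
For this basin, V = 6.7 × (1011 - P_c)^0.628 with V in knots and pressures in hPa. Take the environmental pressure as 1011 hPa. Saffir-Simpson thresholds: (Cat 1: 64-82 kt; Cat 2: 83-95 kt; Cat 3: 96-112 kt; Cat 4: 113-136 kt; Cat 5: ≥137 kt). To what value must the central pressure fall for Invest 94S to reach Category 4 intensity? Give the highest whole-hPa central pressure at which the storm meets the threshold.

Category 4 begins at V = 113 kt.
Required ΔP = (113/6.7)^(1/0.628) = 16.866^1.592 ≈ 89.91 hPa.
P_c ≤ 1011 − 89.91 = 921.09, so the highest integer P_c is 921 hPa.

921 hPa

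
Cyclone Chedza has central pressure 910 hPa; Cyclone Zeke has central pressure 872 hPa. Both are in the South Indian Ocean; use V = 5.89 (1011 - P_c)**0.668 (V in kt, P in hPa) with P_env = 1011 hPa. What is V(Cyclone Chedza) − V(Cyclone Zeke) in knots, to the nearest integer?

Cyclone Chedza: ΔP = 101; V ≈ 5.89 × 101^0.668 ≈ 128.53 kt.
Cyclone Zeke: ΔP = 139; V ≈ 5.89 × 139^0.668 ≈ 159.09 kt.
Difference ≈ 128.53 − 159.09 = -30.56 → -31 kt.

-31 kt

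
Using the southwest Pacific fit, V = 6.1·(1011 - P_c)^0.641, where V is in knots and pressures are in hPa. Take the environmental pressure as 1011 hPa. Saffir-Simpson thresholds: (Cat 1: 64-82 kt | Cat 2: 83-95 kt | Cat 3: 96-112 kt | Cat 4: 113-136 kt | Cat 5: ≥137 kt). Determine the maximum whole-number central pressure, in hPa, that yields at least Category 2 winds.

Category 2 begins at V = 83 kt.
Required ΔP = (83/6.1)^(1/0.641) = 13.607^1.560 ≈ 58.71 hPa.
P_c ≤ 1011 − 58.71 = 952.29, so the highest integer P_c is 952 hPa.

952 hPa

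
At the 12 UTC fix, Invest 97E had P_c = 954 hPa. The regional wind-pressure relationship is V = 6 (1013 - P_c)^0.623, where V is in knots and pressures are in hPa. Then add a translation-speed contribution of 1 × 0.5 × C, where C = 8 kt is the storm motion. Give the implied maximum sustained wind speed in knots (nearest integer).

ΔP = 1013 − 954 = 59 hPa.
59^0.623 ≈ 12.684.
V ≈ 6 × 12.684 ≈ 76.1 kt.
Translation term: 1 × 0.5 × 8 = 4 kt.
Corrected V ≈ 80.1 kt → 80 kt.

80 kt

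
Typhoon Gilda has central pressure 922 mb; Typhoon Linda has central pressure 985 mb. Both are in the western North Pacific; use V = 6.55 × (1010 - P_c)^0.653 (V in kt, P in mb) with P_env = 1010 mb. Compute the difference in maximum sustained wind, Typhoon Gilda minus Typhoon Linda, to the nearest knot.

Typhoon Gilda: ΔP = 88; V ≈ 6.55 × 88^0.653 ≈ 121.90 kt.
Typhoon Linda: ΔP = 25; V ≈ 6.55 × 25^0.653 ≈ 53.59 kt.
Difference ≈ 121.90 − 53.59 = 68.31 → 68 kt.

68 kt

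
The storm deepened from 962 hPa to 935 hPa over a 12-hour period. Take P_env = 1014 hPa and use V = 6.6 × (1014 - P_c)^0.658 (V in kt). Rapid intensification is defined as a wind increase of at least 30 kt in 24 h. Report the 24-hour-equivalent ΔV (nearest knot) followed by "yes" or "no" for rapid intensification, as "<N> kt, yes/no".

V₁: ΔP = 52, V ≈ 6.6 × 52^0.658 ≈ 88.85 kt.
V₂: ΔP = 79, V ≈ 6.6 × 79^0.658 ≈ 117.00 kt.
ΔV over 12 h = 28.15 kt → 24 h equivalent = 28.15 × 24/12 ≈ 56.30 kt.
56 kt ≥ 30 kt ⇒ rapid intensification.

56 kt, yes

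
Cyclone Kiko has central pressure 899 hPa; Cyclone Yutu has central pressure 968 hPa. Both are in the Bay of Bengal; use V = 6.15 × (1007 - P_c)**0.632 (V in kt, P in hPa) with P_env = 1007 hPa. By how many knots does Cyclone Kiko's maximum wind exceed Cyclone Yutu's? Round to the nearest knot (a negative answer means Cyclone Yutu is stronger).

56 kt

Cyclone Kiko: ΔP = 108; V ≈ 6.15 × 108^0.632 ≈ 118.58 kt.
Cyclone Yutu: ΔP = 39; V ≈ 6.15 × 39^0.632 ≈ 62.29 kt.
Difference ≈ 118.58 − 62.29 = 56.29 → 56 kt.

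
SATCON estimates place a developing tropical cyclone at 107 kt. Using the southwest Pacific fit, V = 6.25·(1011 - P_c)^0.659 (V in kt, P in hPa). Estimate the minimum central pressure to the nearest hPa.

ΔP = (V / 6.25)^(1/0.659) = (107/6.25)^1.517.
107/6.25 = 17.120; 17.120^1.517 ≈ 74.44 hPa.
P_c = 1011 − 74.44 = 936.56 ≈ 937 hPa.

937 hPa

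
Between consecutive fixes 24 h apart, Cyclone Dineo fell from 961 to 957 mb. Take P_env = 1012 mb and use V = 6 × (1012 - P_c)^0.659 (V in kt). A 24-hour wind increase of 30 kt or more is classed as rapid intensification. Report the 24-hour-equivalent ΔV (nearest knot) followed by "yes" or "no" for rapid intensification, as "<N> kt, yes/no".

4 kt, no

V₁: ΔP = 51, V ≈ 6 × 51^0.659 ≈ 80.06 kt.
V₂: ΔP = 55, V ≈ 6 × 55^0.659 ≈ 84.15 kt.
ΔV over 24 h = 4.09 kt → 24 h equivalent = 4.09 × 24/24 ≈ 4.09 kt.
4 kt < 30 kt ⇒ not rapid intensification.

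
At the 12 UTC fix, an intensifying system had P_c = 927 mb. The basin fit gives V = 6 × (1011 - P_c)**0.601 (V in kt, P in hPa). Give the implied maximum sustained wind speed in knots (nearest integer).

86 kt

ΔP = 1011 − 927 = 84 mb.
84^0.601 ≈ 14.338.
V ≈ 6 × 14.338 ≈ 86.0 kt.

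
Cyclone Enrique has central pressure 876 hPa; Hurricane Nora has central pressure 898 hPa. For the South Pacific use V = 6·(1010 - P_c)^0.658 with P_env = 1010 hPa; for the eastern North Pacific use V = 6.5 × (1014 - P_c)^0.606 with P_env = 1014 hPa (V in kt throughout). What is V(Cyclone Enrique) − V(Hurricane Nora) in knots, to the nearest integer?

35 kt

Cyclone Enrique: ΔP = 134; V ≈ 6 × 134^0.658 ≈ 150.59 kt.
Hurricane Nora: ΔP = 116; V ≈ 6.5 × 116^0.606 ≈ 115.87 kt.
Difference ≈ 150.59 − 115.87 = 34.72 → 35 kt.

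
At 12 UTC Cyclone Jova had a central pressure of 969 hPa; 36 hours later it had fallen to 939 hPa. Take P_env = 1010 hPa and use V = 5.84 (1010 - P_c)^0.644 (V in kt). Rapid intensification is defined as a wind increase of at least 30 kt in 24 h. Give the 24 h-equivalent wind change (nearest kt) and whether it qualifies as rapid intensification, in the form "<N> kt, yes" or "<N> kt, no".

V₁: ΔP = 41, V ≈ 5.84 × 41^0.644 ≈ 63.83 kt.
V₂: ΔP = 71, V ≈ 5.84 × 71^0.644 ≈ 90.91 kt.
ΔV over 36 h = 27.08 kt → 24 h equivalent = 27.08 × 24/36 ≈ 18.05 kt.
18 kt < 30 kt ⇒ not rapid intensification.

18 kt, no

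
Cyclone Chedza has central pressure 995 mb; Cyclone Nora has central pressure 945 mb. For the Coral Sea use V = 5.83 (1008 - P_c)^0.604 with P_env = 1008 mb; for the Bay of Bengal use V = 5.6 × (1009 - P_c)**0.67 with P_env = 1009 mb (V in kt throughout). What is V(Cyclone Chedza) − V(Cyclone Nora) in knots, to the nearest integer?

-63 kt

Cyclone Chedza: ΔP = 13; V ≈ 5.83 × 13^0.604 ≈ 27.45 kt.
Cyclone Nora: ΔP = 64; V ≈ 5.6 × 64^0.67 ≈ 90.85 kt.
Difference ≈ 27.45 − 90.85 = -63.40 → -63 kt.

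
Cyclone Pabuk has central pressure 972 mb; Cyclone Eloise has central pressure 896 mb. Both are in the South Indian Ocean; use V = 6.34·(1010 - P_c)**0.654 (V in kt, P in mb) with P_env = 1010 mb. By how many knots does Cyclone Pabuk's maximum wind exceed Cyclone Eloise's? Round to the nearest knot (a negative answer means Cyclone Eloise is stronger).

Cyclone Pabuk: ΔP = 38; V ≈ 6.34 × 38^0.654 ≈ 68.43 kt.
Cyclone Eloise: ΔP = 114; V ≈ 6.34 × 114^0.654 ≈ 140.38 kt.
Difference ≈ 68.43 − 140.38 = -71.95 → -72 kt.

-72 kt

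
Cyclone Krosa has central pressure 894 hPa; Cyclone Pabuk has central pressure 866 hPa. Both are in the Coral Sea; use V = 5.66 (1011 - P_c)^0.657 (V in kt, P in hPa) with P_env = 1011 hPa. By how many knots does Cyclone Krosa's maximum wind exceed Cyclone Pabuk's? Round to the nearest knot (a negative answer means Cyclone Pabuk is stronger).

Cyclone Krosa: ΔP = 117; V ≈ 5.66 × 117^0.657 ≈ 129.30 kt.
Cyclone Pabuk: ΔP = 145; V ≈ 5.66 × 145^0.657 ≈ 148.88 kt.
Difference ≈ 129.30 − 148.88 = -19.58 → -20 kt.

-20 kt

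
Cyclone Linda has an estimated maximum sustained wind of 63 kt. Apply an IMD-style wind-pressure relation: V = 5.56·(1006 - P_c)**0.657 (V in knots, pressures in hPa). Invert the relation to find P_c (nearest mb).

ΔP = (V / 5.56)^(1/0.657) = (63/5.56)^1.522.
63/5.56 = 11.331; 11.331^1.522 ≈ 40.24 mb.
P_c = 1006 − 40.24 = 965.76 ≈ 966 mb.

966 mb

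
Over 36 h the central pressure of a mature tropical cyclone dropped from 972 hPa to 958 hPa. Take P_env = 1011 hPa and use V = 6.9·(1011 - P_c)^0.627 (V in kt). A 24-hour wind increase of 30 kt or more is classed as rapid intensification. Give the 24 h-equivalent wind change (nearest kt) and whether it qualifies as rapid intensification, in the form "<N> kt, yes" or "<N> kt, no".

10 kt, no

V₁: ΔP = 39, V ≈ 6.9 × 39^0.627 ≈ 68.62 kt.
V₂: ΔP = 53, V ≈ 6.9 × 53^0.627 ≈ 83.17 kt.
ΔV over 36 h = 14.55 kt → 24 h equivalent = 14.55 × 24/36 ≈ 9.70 kt.
10 kt < 30 kt ⇒ not rapid intensification.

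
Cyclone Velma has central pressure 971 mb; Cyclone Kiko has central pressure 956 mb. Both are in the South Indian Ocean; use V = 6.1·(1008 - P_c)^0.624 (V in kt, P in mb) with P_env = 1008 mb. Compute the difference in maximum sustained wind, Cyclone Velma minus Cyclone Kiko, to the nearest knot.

Cyclone Velma: ΔP = 37; V ≈ 6.1 × 37^0.624 ≈ 58.06 kt.
Cyclone Kiko: ΔP = 52; V ≈ 6.1 × 52^0.624 ≈ 71.80 kt.
Difference ≈ 58.06 − 71.80 = -13.74 → -14 kt.

-14 kt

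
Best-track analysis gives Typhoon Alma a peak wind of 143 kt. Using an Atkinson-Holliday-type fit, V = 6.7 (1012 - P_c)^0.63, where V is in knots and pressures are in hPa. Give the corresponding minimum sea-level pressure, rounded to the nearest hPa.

ΔP = (V / 6.7)^(1/0.63) = (143/6.7)^1.587.
143/6.7 = 21.343; 21.343^1.587 ≈ 128.81 hPa.
P_c = 1012 − 128.81 = 883.19 ≈ 883 hPa.

883 hPa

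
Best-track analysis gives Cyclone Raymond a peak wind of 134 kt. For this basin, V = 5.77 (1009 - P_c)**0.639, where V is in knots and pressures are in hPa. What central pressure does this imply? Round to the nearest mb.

ΔP = (V / 5.77)^(1/0.639) = (134/5.77)^1.565.
134/5.77 = 23.224; 23.224^1.565 ≈ 137.28 mb.
P_c = 1009 − 137.28 = 871.72 ≈ 872 mb.

872 mb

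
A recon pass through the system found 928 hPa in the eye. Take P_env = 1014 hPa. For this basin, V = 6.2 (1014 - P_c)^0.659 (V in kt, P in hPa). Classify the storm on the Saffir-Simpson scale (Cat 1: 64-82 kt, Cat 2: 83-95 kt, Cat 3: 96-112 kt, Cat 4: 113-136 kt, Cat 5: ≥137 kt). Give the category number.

4

ΔP = 1014 − 928 = 86 hPa.
V ≈ 6.2 × 86^0.659 = 6.2 × 18.83 ≈ 117 kt.
117 kt falls in the Category 4 band.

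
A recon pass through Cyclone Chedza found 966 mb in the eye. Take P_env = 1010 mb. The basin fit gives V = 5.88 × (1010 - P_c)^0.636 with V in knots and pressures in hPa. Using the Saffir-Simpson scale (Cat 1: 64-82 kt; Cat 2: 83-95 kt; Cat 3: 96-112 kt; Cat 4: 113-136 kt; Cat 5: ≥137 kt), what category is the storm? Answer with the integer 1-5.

ΔP = 1010 − 966 = 44 mb.
V ≈ 5.88 × 44^0.636 = 5.88 × 11.10 ≈ 65 kt.
65 kt falls in the Category 1 band.

1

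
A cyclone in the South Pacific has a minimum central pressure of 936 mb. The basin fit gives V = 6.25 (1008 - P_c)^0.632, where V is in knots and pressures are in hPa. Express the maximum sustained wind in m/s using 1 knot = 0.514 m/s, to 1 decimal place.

47.9 m/s

ΔP = 1008 − 936 = 72 mb.
V ≈ 6.25 × 72^0.632 = 6.25 × 14.922 ≈ 93.264 kt.
93.264 × 0.514 ≈ 47.94 m/s → 47.9 m/s.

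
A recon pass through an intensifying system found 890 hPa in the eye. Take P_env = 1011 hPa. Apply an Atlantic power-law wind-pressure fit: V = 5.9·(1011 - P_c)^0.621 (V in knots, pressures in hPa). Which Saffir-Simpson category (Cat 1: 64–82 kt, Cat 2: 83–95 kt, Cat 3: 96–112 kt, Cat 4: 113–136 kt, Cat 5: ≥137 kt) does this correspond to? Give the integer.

ΔP = 1011 − 890 = 121 hPa.
V ≈ 5.9 × 121^0.621 = 5.9 × 19.65 ≈ 116 kt.
116 kt falls in the Category 4 band.

4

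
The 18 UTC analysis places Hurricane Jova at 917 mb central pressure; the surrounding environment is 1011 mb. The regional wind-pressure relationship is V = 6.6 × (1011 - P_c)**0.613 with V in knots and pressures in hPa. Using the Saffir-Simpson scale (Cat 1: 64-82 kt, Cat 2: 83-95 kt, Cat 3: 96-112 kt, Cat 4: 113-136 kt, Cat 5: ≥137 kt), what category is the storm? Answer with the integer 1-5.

3

ΔP = 1011 − 917 = 94 mb.
V ≈ 6.6 × 94^0.613 = 6.6 × 16.20 ≈ 107 kt.
107 kt falls in the Category 3 band.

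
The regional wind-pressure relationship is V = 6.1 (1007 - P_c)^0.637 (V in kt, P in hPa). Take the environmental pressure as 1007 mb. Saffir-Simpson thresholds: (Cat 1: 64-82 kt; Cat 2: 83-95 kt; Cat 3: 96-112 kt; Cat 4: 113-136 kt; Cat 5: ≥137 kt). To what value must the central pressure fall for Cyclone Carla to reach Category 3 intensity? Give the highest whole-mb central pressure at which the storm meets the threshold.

Category 3 begins at V = 96 kt.
Required ΔP = (96/6.1)^(1/0.637) = 15.738^1.570 ≈ 75.69 mb.
P_c ≤ 1007 − 75.69 = 931.31, so the highest integer P_c is 931 mb.

931 mb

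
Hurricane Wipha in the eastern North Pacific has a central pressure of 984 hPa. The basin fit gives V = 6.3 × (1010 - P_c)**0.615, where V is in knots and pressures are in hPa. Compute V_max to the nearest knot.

ΔP = 1010 − 984 = 26 hPa.
26^0.615 ≈ 7.417.
V ≈ 6.3 × 7.417 ≈ 46.7 kt.

47 kt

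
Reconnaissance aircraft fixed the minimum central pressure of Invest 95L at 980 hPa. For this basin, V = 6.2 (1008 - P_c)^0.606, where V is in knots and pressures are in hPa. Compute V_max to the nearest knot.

47 kt

ΔP = 1008 − 980 = 28 hPa.
28^0.606 ≈ 7.533.
V ≈ 6.2 × 7.533 ≈ 46.7 kt.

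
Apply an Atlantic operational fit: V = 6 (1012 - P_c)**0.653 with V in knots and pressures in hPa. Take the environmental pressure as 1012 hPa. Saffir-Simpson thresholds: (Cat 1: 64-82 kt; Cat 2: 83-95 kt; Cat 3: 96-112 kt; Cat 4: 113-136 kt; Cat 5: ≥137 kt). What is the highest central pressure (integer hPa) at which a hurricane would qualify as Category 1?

974 hPa

Category 1 begins at V = 64 kt.
Required ΔP = (64/6)^(1/0.653) = 10.667^1.531 ≈ 37.52 hPa.
P_c ≤ 1012 − 37.52 = 974.48, so the highest integer P_c is 974 hPa.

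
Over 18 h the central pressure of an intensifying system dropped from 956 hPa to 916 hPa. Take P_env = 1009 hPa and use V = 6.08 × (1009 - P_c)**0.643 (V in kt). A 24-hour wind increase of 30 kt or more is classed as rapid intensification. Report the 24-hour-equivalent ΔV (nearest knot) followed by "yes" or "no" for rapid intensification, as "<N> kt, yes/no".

V₁: ΔP = 53, V ≈ 6.08 × 53^0.643 ≈ 78.09 kt.
V₂: ΔP = 93, V ≈ 6.08 × 93^0.643 ≈ 112.11 kt.
ΔV over 18 h = 34.02 kt → 24 h equivalent = 34.02 × 24/18 ≈ 45.36 kt.
45 kt ≥ 30 kt ⇒ rapid intensification.

45 kt, yes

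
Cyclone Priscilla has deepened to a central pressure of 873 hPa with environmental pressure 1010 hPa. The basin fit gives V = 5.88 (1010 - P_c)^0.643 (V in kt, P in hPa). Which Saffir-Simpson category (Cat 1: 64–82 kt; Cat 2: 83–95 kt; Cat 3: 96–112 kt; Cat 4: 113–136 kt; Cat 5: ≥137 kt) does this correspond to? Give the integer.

5

ΔP = 1010 − 873 = 137 hPa.
V ≈ 5.88 × 137^0.643 = 5.88 × 23.65 ≈ 139 kt.
139 kt falls in the Category 5 band.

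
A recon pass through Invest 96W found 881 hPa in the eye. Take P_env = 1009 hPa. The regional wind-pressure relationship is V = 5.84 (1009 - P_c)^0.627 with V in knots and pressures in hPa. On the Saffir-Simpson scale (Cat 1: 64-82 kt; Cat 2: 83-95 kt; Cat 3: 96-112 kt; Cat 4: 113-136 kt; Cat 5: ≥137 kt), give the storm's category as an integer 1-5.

ΔP = 1009 − 881 = 128 hPa.
V ≈ 5.84 × 128^0.627 = 5.84 × 20.95 ≈ 122 kt.
122 kt falls in the Category 4 band.

4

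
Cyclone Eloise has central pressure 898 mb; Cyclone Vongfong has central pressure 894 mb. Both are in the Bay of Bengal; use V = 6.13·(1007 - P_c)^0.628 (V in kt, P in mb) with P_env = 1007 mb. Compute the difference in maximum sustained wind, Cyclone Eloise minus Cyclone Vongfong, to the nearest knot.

Cyclone Eloise: ΔP = 109; V ≈ 6.13 × 109^0.628 ≈ 116.67 kt.
Cyclone Vongfong: ΔP = 113; V ≈ 6.13 × 113^0.628 ≈ 119.34 kt.
Difference ≈ 116.67 − 119.34 = -2.67 → -3 kt.

-3 kt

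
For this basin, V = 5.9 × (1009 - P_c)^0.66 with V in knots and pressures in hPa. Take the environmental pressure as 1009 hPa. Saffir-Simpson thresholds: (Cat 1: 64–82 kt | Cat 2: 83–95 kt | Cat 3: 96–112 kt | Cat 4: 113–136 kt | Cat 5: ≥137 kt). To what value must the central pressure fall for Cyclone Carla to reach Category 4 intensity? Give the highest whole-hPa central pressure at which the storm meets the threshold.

921 hPa

Category 4 begins at V = 113 kt.
Required ΔP = (113/5.9)^(1/0.66) = 19.153^1.515 ≈ 87.65 hPa.
P_c ≤ 1009 − 87.65 = 921.35, so the highest integer P_c is 921 hPa.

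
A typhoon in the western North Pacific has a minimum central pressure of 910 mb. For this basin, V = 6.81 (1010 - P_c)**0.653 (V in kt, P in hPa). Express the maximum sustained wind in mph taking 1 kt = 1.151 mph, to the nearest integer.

159 mph

ΔP = 1010 − 910 = 100 mb.
V ≈ 6.81 × 100^0.653 = 6.81 × 20.230 ≈ 137.768 kt.
137.768 × 1.151 ≈ 158.57 mph → 159 mph.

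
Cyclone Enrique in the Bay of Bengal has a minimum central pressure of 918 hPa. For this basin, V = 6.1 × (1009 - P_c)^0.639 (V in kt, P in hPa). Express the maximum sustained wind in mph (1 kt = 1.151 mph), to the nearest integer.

ΔP = 1009 − 918 = 91 hPa.
V ≈ 6.1 × 91^0.639 = 6.1 × 17.858 ≈ 108.932 kt.
108.932 × 1.151 ≈ 125.38 mph → 125 mph.

125 mph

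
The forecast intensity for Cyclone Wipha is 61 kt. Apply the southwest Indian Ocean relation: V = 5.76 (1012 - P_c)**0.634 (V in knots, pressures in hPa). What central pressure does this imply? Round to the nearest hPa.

971 hPa

ΔP = (V / 5.76)^(1/0.634) = (61/5.76)^1.577.
61/5.76 = 10.590; 10.590^1.577 ≈ 41.36 hPa.
P_c = 1012 − 41.36 = 970.64 ≈ 971 hPa.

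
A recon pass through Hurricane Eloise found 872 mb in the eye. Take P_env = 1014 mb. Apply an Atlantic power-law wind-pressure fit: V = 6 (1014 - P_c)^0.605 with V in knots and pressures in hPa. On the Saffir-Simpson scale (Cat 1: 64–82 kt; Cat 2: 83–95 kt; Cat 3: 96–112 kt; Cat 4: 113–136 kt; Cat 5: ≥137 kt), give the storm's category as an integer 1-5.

4

ΔP = 1014 − 872 = 142 mb.
V ≈ 6 × 142^0.605 = 6 × 20.05 ≈ 120 kt.
120 kt falls in the Category 4 band.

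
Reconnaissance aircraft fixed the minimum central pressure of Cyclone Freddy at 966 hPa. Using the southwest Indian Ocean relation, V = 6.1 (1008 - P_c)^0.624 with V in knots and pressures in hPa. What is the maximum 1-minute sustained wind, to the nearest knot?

ΔP = 1008 − 966 = 42 hPa.
42^0.624 ≈ 10.302.
V ≈ 6.1 × 10.302 ≈ 62.8 kt.

63 kt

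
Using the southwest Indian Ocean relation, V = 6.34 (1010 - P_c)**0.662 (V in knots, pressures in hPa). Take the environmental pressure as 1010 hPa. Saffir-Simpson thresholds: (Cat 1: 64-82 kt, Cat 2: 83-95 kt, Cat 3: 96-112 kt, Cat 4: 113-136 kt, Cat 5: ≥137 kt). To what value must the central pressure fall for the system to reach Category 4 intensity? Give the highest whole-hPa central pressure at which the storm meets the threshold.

Category 4 begins at V = 113 kt.
Required ΔP = (113/6.34)^(1/0.662) = 17.823^1.511 ≈ 77.57 hPa.
P_c ≤ 1010 − 77.57 = 932.43, so the highest integer P_c is 932 hPa.

932 hPa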